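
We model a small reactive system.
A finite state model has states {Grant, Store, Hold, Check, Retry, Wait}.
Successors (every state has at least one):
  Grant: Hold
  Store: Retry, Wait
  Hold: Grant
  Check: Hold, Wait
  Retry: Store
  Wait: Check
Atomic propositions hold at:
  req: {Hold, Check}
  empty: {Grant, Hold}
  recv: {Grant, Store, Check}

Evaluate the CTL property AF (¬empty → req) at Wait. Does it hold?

Yes

Sat(¬empty) = {Store, Check, Retry, Wait}
Sat(¬empty → req) = {Grant, Hold, Check}
AF (¬empty → req): least fixpoint, start Z0 = {Grant, Hold, Check}, add states with every successor in Z. Z1 = {Grant, Hold, Check, Wait}; fixed.
Sat(AF (¬empty → req)) = {Grant, Hold, Check, Wait}
Wait ∈ Sat(AF (¬empty → req)) = {Grant, Hold, Check, Wait}, so the formula holds at Wait.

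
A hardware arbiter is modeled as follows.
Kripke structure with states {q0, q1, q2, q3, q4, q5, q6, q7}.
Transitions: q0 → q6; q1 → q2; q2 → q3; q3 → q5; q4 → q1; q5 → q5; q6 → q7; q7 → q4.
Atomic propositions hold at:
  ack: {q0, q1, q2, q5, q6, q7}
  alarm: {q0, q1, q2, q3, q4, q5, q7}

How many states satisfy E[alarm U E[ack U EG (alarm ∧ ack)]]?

6

Sat(alarm ∧ ack) = {q0, q1, q2, q5, q7}
EG (alarm ∧ ack): greatest fixpoint, start Z0 = {q0, q1, q2, q5, q7}, keep only states in Sat with some successor in Z. Z1 = {q1, q5}; Z2 = {q5}; fixed.
Sat(EG (alarm ∧ ack)) = {q5}
E[ack U EG (alarm ∧ ack)]: least fixpoint, start Z0 = Sat(EG (alarm ∧ ack)) = {q5}, add states in Sat(ack) with some successor in Z. Already a fixed point.
Sat(E[ack U EG (alarm ∧ ack)]) = {q5}
E[alarm U E[ack U EG (alarm ∧ ack)]]: least fixpoint, start Z0 = Sat(E[ack U EG (alarm ∧ ack)]) = {q5}, add states in Sat(alarm) with some successor in Z. Z1 = {q3, q5}; Z2 = {q2, q3, q5}; Z3 = {q1, q2, q3, q5}; Z4 = {q1, q2, q3, q4, q5}; Z5 = {q1, q2, q3, q4, q5, q7}; fixed.
Sat(E[alarm U E[ack U EG (alarm ∧ ack)]]) = {q1, q2, q3, q4, q5, q7}
|Sat(E[alarm U E[ack U EG (alarm ∧ ack)]])| = |{q1, q2, q3, q4, q5, q7}| = 6.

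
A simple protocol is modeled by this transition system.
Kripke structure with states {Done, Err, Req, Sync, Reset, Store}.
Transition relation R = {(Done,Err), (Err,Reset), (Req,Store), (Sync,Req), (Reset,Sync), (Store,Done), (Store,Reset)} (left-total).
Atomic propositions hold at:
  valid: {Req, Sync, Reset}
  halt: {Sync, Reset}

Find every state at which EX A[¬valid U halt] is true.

{Done, Err, Req, Reset, Store}

Sat(¬valid) = {Done, Err, Store}
A[¬valid U halt]: least fixpoint, start Z0 = Sat(halt) = {Sync, Reset}, add states in Sat(¬valid) with every successor in Z. Z1 = {Err, Sync, Reset}; Z2 = {Done, Err, Sync, Reset}; Z3 = {Done, Err, Sync, Reset, Store}; fixed.
Sat(A[¬valid U halt]) = {Done, Err, Sync, Reset, Store}
Sat(EX A[¬valid U halt]) = {s : some successor in {Done, Err, Sync, Reset, Store}} = {Done, Err, Req, Reset, Store}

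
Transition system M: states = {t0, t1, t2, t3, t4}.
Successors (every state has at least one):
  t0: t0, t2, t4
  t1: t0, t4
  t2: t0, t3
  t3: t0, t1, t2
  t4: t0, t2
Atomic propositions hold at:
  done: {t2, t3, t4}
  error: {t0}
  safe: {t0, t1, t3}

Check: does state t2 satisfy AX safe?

Yes

Sat(AX safe) = {s : every successor in {t0, t1, t3}} = {t2}
t2 ∈ Sat(AX safe) = {t2}, so the formula holds at t2.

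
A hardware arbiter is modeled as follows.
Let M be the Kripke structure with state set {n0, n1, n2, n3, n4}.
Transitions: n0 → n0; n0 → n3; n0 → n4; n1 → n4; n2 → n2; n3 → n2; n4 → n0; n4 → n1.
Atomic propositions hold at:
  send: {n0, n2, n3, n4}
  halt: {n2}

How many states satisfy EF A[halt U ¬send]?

Sat(¬send) = {n1}
A[halt U ¬send]: least fixpoint, start Z0 = Sat(¬send) = {n1}, add states in Sat(halt) with every successor in Z. Already a fixed point.
Sat(A[halt U ¬send]) = {n1}
EF A[halt U ¬send]: least fixpoint, start Z0 = {n1}, add states with some successor in Z. Z1 = {n1, n4}; Z2 = {n0, n1, n4}; fixed.
Sat(EF A[halt U ¬send]) = {n0, n1, n4}
|Sat(EF A[halt U ¬send])| = |{n0, n1, n4}| = 3.

3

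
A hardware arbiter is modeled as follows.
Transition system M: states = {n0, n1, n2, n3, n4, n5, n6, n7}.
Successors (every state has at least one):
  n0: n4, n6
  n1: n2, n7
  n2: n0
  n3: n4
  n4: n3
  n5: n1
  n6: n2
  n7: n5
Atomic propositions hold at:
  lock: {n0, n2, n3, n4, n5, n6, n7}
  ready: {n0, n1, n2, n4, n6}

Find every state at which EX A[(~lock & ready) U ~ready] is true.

Sat(~lock) = {n1}
Sat(~lock & ready) = {n1}
Sat(~ready) = {n3, n5, n7}
A[(~lock & ready) U ~ready]: least fixpoint, start Z0 = Sat(~ready) = {n3, n5, n7}, add states in Sat(~lock & ready) with every successor in Z. Already a fixed point.
Sat(A[(~lock & ready) U ~ready]) = {n3, n5, n7}
Sat(EX A[(~lock & ready) U ~ready]) = {s : some successor in {n3, n5, n7}} = {n1, n4, n7}

{n1, n4, n7}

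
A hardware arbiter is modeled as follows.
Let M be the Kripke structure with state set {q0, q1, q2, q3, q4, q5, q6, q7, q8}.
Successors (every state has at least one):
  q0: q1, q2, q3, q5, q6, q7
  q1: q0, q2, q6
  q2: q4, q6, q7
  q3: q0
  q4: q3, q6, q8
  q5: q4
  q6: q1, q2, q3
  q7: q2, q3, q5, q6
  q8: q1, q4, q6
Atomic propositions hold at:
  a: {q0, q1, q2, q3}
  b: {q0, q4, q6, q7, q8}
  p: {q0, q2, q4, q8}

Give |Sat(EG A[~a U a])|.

5

Sat(~a) = {q4, q5, q6, q7, q8}
A[~a U a]: least fixpoint, start Z0 = Sat(a) = {q0, q1, q2, q3}, add states in Sat(~a) with every successor in Z. Z1 = {q0, q1, q2, q3, q6}; fixed.
Sat(A[~a U a]) = {q0, q1, q2, q3, q6}
EG A[~a U a]: greatest fixpoint, start Z0 = {q0, q1, q2, q3, q6}, keep only states in Sat with some successor in Z. Already a fixed point.
Sat(EG A[~a U a]) = {q0, q1, q2, q3, q6}
|Sat(EG A[~a U a])| = |{q0, q1, q2, q3, q6}| = 5.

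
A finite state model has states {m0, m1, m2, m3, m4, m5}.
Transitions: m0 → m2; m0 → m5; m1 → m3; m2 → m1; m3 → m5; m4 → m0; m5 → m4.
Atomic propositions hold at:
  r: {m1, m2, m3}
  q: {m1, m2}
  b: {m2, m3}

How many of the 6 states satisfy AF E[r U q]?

2

E[r U q]: least fixpoint, start Z0 = Sat(q) = {m1, m2}, add states in Sat(r) with some successor in Z. Already a fixed point.
Sat(E[r U q]) = {m1, m2}
AF E[r U q]: least fixpoint, start Z0 = {m1, m2}, add states with every successor in Z. Already a fixed point.
Sat(AF E[r U q]) = {m1, m2}
|Sat(AF E[r U q])| = |{m1, m2}| = 2.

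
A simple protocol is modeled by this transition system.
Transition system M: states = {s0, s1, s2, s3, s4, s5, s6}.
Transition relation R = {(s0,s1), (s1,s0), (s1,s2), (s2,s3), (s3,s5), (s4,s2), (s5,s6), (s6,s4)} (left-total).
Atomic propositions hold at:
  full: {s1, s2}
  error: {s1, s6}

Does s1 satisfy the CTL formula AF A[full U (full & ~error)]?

No

Sat(~error) = {s0, s2, s3, s4, s5}
Sat(full & ~error) = {s2}
A[full U (full & ~error)]: least fixpoint, start Z0 = Sat((full & ~error)) = {s2}, add states in Sat(full) with every successor in Z. Already a fixed point.
Sat(A[full U (full & ~error)]) = {s2}
AF A[full U (full & ~error)]: least fixpoint, start Z0 = {s2}, add states with every successor in Z. Z1 = {s2, s4}; Z2 = {s2, s4, s6}; Z3 = {s2, s4, s5, s6}; Z4 = {s2, s3, s4, s5, s6}; fixed.
Sat(AF A[full U (full & ~error)]) = {s2, s3, s4, s5, s6}
s1 ∉ Sat(AF A[full U (full & ~error)]) = {s2, s3, s4, s5, s6}, so the formula does not hold at s1.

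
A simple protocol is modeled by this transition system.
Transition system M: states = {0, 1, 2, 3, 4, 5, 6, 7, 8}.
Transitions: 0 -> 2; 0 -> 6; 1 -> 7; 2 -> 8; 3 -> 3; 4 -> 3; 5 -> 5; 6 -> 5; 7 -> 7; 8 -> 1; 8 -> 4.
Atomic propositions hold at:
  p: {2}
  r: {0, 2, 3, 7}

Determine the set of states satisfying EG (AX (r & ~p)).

{1, 3, 4, 7}

Sat(~p) = {0, 1, 3, 4, 5, 6, 7, 8}
Sat(r & ~p) = {0, 3, 7}
Sat(AX (r & ~p)) = {s : every successor in {0, 3, 7}} = {1, 3, 4, 7}
EG (AX (r & ~p)): greatest fixpoint, start Z0 = {1, 3, 4, 7}, keep only states in Sat with some successor in Z. Already a fixed point.
Sat(EG (AX (r & ~p))) = {1, 3, 4, 7}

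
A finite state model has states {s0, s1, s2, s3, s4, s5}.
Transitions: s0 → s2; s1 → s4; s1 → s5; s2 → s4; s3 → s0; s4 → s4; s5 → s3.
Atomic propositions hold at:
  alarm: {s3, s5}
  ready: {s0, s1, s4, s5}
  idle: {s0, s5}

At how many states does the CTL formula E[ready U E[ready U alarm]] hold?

E[ready U alarm]: least fixpoint, start Z0 = Sat(alarm) = {s3, s5}, add states in Sat(ready) with some successor in Z. Z1 = {s1, s3, s5}; fixed.
Sat(E[ready U alarm]) = {s1, s3, s5}
E[ready U E[ready U alarm]]: least fixpoint, start Z0 = Sat(E[ready U alarm]) = {s1, s3, s5}, add states in Sat(ready) with some successor in Z. Already a fixed point.
Sat(E[ready U E[ready U alarm]]) = {s1, s3, s5}
|Sat(E[ready U E[ready U alarm]])| = |{s1, s3, s5}| = 3.

3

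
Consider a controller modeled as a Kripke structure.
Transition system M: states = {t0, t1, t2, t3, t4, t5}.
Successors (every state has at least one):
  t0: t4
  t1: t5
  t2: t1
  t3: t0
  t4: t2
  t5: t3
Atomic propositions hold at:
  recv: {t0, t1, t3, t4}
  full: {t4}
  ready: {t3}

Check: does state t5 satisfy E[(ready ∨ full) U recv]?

No

Sat(ready ∨ full) = {t3, t4}
E[(ready ∨ full) U recv]: least fixpoint, start Z0 = Sat(recv) = {t0, t1, t3, t4}, add states in Sat(ready ∨ full) with some successor in Z. Already a fixed point.
Sat(E[(ready ∨ full) U recv]) = {t0, t1, t3, t4}
t5 ∉ Sat(E[(ready ∨ full) U recv]) = {t0, t1, t3, t4}, so the formula does not hold at t5.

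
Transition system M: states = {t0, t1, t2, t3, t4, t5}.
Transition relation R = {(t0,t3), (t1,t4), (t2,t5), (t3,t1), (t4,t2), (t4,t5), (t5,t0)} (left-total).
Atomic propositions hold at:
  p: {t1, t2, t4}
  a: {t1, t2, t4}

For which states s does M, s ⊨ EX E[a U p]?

E[a U p]: least fixpoint, start Z0 = Sat(p) = {t1, t2, t4}, add states in Sat(a) with some successor in Z. Already a fixed point.
Sat(E[a U p]) = {t1, t2, t4}
Sat(EX E[a U p]) = {s : some successor in {t1, t2, t4}} = {t1, t3, t4}

{t1, t3, t4}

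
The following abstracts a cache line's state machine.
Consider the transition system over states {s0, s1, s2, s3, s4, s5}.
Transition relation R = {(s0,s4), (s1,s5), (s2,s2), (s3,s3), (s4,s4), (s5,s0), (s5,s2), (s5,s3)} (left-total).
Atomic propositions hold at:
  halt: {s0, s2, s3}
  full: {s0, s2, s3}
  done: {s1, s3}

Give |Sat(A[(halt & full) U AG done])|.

Sat(halt & full) = {s0, s2, s3}
AG done: greatest fixpoint, start Z0 = {s1, s3}, keep only states in Sat with every successor in Z. Z1 = {s3}; fixed.
Sat(AG done) = {s3}
A[(halt & full) U AG done]: least fixpoint, start Z0 = Sat(AG done) = {s3}, add states in Sat(halt & full) with every successor in Z. Already a fixed point.
Sat(A[(halt & full) U AG done]) = {s3}
|Sat(A[(halt & full) U AG done])| = |{s3}| = 1.

1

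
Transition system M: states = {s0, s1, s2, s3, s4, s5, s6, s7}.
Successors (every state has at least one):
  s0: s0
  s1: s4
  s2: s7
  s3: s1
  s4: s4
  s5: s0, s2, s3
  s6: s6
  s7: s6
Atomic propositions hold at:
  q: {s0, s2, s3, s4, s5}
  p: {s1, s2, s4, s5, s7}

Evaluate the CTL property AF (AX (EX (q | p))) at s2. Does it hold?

No

Sat(q | p) = {s0, s1, s2, s3, s4, s5, s7}
Sat(EX (q | p)) = {s : some successor in {s0, s1, s2, s3, s4, s5, s7}} = {s0, s1, s2, s3, s4, s5}
Sat(AX (EX (q | p))) = {s : every successor in {s0, s1, s2, s3, s4, s5}} = {s0, s1, s3, s4, s5}
AF (AX (EX (q | p))): least fixpoint, start Z0 = {s0, s1, s3, s4, s5}, add states with every successor in Z. Already a fixed point.
Sat(AF (AX (EX (q | p)))) = {s0, s1, s3, s4, s5}
s2 ∉ Sat(AF (AX (EX (q | p)))) = {s0, s1, s3, s4, s5}, so the formula does not hold at s2.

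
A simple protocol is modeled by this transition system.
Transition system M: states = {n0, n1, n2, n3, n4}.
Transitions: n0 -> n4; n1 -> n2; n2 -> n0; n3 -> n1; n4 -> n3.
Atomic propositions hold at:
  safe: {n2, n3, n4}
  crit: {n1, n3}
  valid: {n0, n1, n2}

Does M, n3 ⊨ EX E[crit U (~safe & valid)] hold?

Yes

Sat(~safe) = {n0, n1}
Sat(~safe & valid) = {n0, n1}
E[crit U (~safe & valid)]: least fixpoint, start Z0 = Sat((~safe & valid)) = {n0, n1}, add states in Sat(crit) with some successor in Z. Z1 = {n0, n1, n3}; fixed.
Sat(E[crit U (~safe & valid)]) = {n0, n1, n3}
Sat(EX E[crit U (~safe & valid)]) = {s : some successor in {n0, n1, n3}} = {n2, n3, n4}
n3 ∈ Sat(EX E[crit U (~safe & valid)]) = {n2, n3, n4}, so the formula holds at n3.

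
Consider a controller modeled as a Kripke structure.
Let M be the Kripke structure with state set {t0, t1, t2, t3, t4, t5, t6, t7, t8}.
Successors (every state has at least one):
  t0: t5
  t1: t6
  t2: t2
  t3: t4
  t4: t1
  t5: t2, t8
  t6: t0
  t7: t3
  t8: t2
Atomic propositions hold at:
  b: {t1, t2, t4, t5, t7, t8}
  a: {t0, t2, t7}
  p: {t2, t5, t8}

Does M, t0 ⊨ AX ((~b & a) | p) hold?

Sat(~b) = {t0, t3, t6}
Sat(~b & a) = {t0}
Sat((~b & a) | p) = {t0, t2, t5, t8}
Sat(AX ((~b & a) | p)) = {s : every successor in {t0, t2, t5, t8}} = {t0, t2, t5, t6, t8}
t0 ∈ Sat(AX ((~b & a) | p)) = {t0, t2, t5, t6, t8}, so the formula holds at t0.

Yes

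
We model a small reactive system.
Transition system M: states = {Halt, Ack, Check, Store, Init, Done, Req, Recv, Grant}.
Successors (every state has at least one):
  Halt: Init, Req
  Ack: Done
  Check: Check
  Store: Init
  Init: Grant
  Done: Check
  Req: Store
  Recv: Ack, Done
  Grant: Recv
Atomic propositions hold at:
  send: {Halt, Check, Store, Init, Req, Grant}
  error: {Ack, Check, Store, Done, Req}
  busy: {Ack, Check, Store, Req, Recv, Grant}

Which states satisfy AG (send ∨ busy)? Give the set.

{Check}

Sat(send ∨ busy) = {Halt, Ack, Check, Store, Init, Req, Recv, Grant}
AG (send ∨ busy): greatest fixpoint, start Z0 = {Halt, Ack, Check, Store, Init, Req, Recv, Grant}, keep only states in Sat with every successor in Z. Z1 = {Halt, Check, Store, Init, Req, Grant}; Z2 = {Halt, Check, Store, Init, Req}; Z3 = {Halt, Check, Store, Req}; Z4 = {Check, Req}; Z5 = {Check}; fixed.
Sat(AG (send ∨ busy)) = {Check}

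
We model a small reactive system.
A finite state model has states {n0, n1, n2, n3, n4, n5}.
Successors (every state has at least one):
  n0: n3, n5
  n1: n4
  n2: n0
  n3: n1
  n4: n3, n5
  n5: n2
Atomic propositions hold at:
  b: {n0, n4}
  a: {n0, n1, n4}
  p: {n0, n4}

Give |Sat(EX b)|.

Sat(EX b) = {s : some successor in {n0, n4}} = {n1, n2}
|Sat(EX b)| = |{n1, n2}| = 2.

2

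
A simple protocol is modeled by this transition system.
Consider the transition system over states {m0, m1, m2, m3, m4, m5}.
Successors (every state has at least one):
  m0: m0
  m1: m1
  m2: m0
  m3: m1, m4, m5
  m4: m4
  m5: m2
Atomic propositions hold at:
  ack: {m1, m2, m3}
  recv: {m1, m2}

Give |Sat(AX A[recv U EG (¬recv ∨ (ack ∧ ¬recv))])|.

Sat(¬recv) = {m0, m3, m4, m5}
Sat(ack ∧ ¬recv) = {m3}
Sat(¬recv ∨ (ack ∧ ¬recv)) = {m0, m3, m4, m5}
EG (¬recv ∨ (ack ∧ ¬recv)): greatest fixpoint, start Z0 = {m0, m3, m4, m5}, keep only states in Sat with some successor in Z. Z1 = {m0, m3, m4}; fixed.
Sat(EG (¬recv ∨ (ack ∧ ¬recv))) = {m0, m3, m4}
A[recv U EG (¬recv ∨ (ack ∧ ¬recv))]: least fixpoint, start Z0 = Sat(EG (¬recv ∨ (ack ∧ ¬recv))) = {m0, m3, m4}, add states in Sat(recv) with every successor in Z. Z1 = {m0, m2, m3, m4}; fixed.
Sat(A[recv U EG (¬recv ∨ (ack ∧ ¬recv))]) = {m0, m2, m3, m4}
Sat(AX A[recv U EG (¬recv ∨ (ack ∧ ¬recv))]) = {s : every successor in {m0, m2, m3, m4}} = {m0, m2, m4, m5}
|Sat(AX A[recv U EG (¬recv ∨ (ack ∧ ¬recv))])| = |{m0, m2, m4, m5}| = 4.

4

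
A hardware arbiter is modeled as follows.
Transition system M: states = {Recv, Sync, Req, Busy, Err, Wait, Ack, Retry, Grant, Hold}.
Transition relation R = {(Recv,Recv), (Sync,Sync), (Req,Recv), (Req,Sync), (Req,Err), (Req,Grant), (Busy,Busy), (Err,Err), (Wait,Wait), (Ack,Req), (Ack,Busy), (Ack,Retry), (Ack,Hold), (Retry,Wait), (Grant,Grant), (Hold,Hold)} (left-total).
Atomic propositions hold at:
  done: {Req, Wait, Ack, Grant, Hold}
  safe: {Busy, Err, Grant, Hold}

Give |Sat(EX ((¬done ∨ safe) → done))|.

Sat(¬done) = {Recv, Sync, Busy, Err, Retry}
Sat(¬done ∨ safe) = {Recv, Sync, Busy, Err, Retry, Grant, Hold}
Sat((¬done ∨ safe) → done) = {Req, Wait, Ack, Grant, Hold}
Sat(EX ((¬done ∨ safe) → done)) = {s : some successor in {Req, Wait, Ack, Grant, Hold}} = {Req, Wait, Ack, Retry, Grant, Hold}
|Sat(EX ((¬done ∨ safe) → done))| = |{Req, Wait, Ack, Retry, Grant, Hold}| = 6.

6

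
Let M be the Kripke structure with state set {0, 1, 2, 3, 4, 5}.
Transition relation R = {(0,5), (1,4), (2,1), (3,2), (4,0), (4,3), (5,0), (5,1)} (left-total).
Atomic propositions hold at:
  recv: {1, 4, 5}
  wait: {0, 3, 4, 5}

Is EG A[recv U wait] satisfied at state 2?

No

A[recv U wait]: least fixpoint, start Z0 = Sat(wait) = {0, 3, 4, 5}, add states in Sat(recv) with every successor in Z. Z1 = {0, 1, 3, 4, 5}; fixed.
Sat(A[recv U wait]) = {0, 1, 3, 4, 5}
EG A[recv U wait]: greatest fixpoint, start Z0 = {0, 1, 3, 4, 5}, keep only states in Sat with some successor in Z. Z1 = {0, 1, 4, 5}; fixed.
Sat(EG A[recv U wait]) = {0, 1, 4, 5}
2 ∉ Sat(EG A[recv U wait]) = {0, 1, 4, 5}, so the formula does not hold at 2.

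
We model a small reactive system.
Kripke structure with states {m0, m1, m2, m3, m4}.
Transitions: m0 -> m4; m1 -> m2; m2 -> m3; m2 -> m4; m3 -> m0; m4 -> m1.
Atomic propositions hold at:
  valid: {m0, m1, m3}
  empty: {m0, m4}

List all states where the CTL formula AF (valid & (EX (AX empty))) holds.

Sat(AX empty) = {s : every successor in {m0, m4}} = {m0, m3}
Sat(EX (AX empty)) = {s : some successor in {m0, m3}} = {m2, m3}
Sat(valid & (EX (AX empty))) = {m3}
AF (valid & (EX (AX empty))): least fixpoint, start Z0 = {m3}, add states with every successor in Z. Already a fixed point.
Sat(AF (valid & (EX (AX empty)))) = {m3}

{m3}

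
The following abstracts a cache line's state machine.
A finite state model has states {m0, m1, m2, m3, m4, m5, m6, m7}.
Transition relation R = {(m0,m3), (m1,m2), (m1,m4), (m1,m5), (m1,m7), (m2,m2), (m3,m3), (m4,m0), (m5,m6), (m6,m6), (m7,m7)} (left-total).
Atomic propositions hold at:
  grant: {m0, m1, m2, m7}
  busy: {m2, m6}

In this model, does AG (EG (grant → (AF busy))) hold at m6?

Yes

AF busy: least fixpoint, start Z0 = {m2, m6}, add states with every successor in Z. Z1 = {m2, m5, m6}; fixed.
Sat(AF busy) = {m2, m5, m6}
Sat(grant → (AF busy)) = {m2, m3, m4, m5, m6}
EG (grant → (AF busy)): greatest fixpoint, start Z0 = {m2, m3, m4, m5, m6}, keep only states in Sat with some successor in Z. Z1 = {m2, m3, m5, m6}; fixed.
Sat(EG (grant → (AF busy))) = {m2, m3, m5, m6}
AG (EG (grant → (AF busy))): greatest fixpoint, start Z0 = {m2, m3, m5, m6}, keep only states in Sat with every successor in Z. Already a fixed point.
Sat(AG (EG (grant → (AF busy)))) = {m2, m3, m5, m6}
m6 ∈ Sat(AG (EG (grant → (AF busy)))) = {m2, m3, m5, m6}, so the formula holds at m6.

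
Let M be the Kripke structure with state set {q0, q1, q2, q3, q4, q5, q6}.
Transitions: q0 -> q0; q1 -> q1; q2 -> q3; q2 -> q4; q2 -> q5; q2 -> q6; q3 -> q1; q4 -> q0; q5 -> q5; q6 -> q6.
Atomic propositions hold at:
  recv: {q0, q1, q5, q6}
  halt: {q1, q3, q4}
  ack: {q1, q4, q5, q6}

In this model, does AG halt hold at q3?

Yes

AG halt: greatest fixpoint, start Z0 = {q1, q3, q4}, keep only states in Sat with every successor in Z. Z1 = {q1, q3}; fixed.
Sat(AG halt) = {q1, q3}
q3 ∈ Sat(AG halt) = {q1, q3}, so the formula holds at q3.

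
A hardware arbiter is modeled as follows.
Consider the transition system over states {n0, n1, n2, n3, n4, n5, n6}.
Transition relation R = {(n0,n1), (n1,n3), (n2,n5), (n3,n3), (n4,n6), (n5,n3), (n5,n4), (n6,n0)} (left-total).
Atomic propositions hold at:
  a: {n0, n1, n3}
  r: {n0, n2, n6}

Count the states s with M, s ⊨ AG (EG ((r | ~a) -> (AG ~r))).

2

Sat(~a) = {n2, n4, n5, n6}
Sat(r | ~a) = {n0, n2, n4, n5, n6}
Sat(~r) = {n1, n3, n4, n5}
AG ~r: greatest fixpoint, start Z0 = {n1, n3, n4, n5}, keep only states in Sat with every successor in Z. Z1 = {n1, n3, n5}; Z2 = {n1, n3}; fixed.
Sat(AG ~r) = {n1, n3}
Sat((r | ~a) -> (AG ~r)) = {n1, n3}
EG ((r | ~a) -> (AG ~r)): greatest fixpoint, start Z0 = {n1, n3}, keep only states in Sat with some successor in Z. Already a fixed point.
Sat(EG ((r | ~a) -> (AG ~r))) = {n1, n3}
AG (EG ((r | ~a) -> (AG ~r))): greatest fixpoint, start Z0 = {n1, n3}, keep only states in Sat with every successor in Z. Already a fixed point.
Sat(AG (EG ((r | ~a) -> (AG ~r)))) = {n1, n3}
|Sat(AG (EG ((r | ~a) -> (AG ~r))))| = |{n1, n3}| = 2.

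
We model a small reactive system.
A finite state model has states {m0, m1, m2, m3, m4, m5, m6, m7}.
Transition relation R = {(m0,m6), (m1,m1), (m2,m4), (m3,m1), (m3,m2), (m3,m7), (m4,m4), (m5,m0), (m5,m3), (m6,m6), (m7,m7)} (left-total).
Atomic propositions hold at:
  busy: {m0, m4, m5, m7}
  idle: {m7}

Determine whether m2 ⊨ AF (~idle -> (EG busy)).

Yes

Sat(~idle) = {m0, m1, m2, m3, m4, m5, m6}
EG busy: greatest fixpoint, start Z0 = {m0, m4, m5, m7}, keep only states in Sat with some successor in Z. Z1 = {m4, m5, m7}; Z2 = {m4, m7}; fixed.
Sat(EG busy) = {m4, m7}
Sat(~idle -> (EG busy)) = {m4, m7}
AF (~idle -> (EG busy)): least fixpoint, start Z0 = {m4, m7}, add states with every successor in Z. Z1 = {m2, m4, m7}; fixed.
Sat(AF (~idle -> (EG busy))) = {m2, m4, m7}
m2 ∈ Sat(AF (~idle -> (EG busy))) = {m2, m4, m7}, so the formula holds at m2.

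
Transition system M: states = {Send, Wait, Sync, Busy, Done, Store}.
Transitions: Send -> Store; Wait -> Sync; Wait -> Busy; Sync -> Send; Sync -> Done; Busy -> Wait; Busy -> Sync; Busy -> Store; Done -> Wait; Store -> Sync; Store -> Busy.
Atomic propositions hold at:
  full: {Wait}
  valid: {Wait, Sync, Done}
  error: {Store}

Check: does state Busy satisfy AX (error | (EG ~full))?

No

Sat(~full) = {Send, Sync, Busy, Done, Store}
EG ~full: greatest fixpoint, start Z0 = {Send, Sync, Busy, Done, Store}, keep only states in Sat with some successor in Z. Z1 = {Send, Sync, Busy, Store}; fixed.
Sat(EG ~full) = {Send, Sync, Busy, Store}
Sat(error | (EG ~full)) = {Send, Sync, Busy, Store}
Sat(AX (error | (EG ~full))) = {s : every successor in {Send, Sync, Busy, Store}} = {Send, Wait, Store}
Busy ∉ Sat(AX (error | (EG ~full))) = {Send, Wait, Store}, so the formula does not hold at Busy.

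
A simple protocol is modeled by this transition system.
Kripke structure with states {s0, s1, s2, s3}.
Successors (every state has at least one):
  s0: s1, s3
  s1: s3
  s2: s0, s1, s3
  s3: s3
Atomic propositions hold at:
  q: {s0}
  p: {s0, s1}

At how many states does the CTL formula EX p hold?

2

Sat(EX p) = {s : some successor in {s0, s1}} = {s0, s2}
|Sat(EX p)| = |{s0, s2}| = 2.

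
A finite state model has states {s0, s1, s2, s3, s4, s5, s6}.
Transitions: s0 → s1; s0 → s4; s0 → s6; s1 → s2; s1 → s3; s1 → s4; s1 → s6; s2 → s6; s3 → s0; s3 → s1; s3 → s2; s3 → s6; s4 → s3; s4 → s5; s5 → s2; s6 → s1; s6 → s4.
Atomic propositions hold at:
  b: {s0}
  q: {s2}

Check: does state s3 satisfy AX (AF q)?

AF q: least fixpoint, start Z0 = {s2}, add states with every successor in Z. Z1 = {s2, s5}; fixed.
Sat(AF q) = {s2, s5}
Sat(AX (AF q)) = {s : every successor in {s2, s5}} = {s5}
s3 ∉ Sat(AX (AF q)) = {s5}, so the formula does not hold at s3.

No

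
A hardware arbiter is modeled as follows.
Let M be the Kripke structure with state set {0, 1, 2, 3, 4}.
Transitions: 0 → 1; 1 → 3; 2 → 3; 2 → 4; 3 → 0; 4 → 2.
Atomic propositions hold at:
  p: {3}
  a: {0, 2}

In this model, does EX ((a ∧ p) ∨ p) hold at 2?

Sat(a ∧ p) = ∅
Sat((a ∧ p) ∨ p) = {3}
Sat(EX ((a ∧ p) ∨ p)) = {s : some successor in {3}} = {1, 2}
2 ∈ Sat(EX ((a ∧ p) ∨ p)) = {1, 2}, so the formula holds at 2.

Yes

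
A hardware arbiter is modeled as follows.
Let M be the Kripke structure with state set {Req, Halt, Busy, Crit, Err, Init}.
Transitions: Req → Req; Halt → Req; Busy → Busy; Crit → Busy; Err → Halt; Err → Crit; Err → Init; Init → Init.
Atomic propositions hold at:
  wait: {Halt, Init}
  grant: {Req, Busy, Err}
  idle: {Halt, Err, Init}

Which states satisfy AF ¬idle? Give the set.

{Req, Halt, Busy, Crit}

Sat(¬idle) = {Req, Busy, Crit}
AF ¬idle: least fixpoint, start Z0 = {Req, Busy, Crit}, add states with every successor in Z. Z1 = {Req, Halt, Busy, Crit}; fixed.
Sat(AF ¬idle) = {Req, Halt, Busy, Crit}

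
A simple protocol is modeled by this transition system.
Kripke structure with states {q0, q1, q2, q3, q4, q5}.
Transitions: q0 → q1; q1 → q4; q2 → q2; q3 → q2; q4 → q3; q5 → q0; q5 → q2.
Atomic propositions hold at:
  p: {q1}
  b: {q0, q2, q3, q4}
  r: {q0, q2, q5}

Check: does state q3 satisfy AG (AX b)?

Sat(AX b) = {s : every successor in {q0, q2, q3, q4}} = {q1, q2, q3, q4, q5}
AG (AX b): greatest fixpoint, start Z0 = {q1, q2, q3, q4, q5}, keep only states in Sat with every successor in Z. Z1 = {q1, q2, q3, q4}; fixed.
Sat(AG (AX b)) = {q1, q2, q3, q4}
q3 ∈ Sat(AG (AX b)) = {q1, q2, q3, q4}, so the formula holds at q3.

Yes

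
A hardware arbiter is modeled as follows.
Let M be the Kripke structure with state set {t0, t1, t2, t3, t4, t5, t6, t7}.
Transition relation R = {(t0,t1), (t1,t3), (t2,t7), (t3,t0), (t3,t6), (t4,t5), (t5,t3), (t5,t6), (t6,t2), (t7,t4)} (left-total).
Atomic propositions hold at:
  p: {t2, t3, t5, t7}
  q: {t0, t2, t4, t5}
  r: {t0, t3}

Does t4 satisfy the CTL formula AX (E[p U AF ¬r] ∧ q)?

Yes

Sat(¬r) = {t1, t2, t4, t5, t6, t7}
AF ¬r: least fixpoint, start Z0 = {t1, t2, t4, t5, t6, t7}, add states with every successor in Z. Z1 = {t0, t1, t2, t4, t5, t6, t7}; Z2 = {t0, t1, t2, t3, t4, t5, t6, t7}; fixed.
Sat(AF ¬r) = {t0, t1, t2, t3, t4, t5, t6, t7}
E[p U AF ¬r]: least fixpoint, start Z0 = Sat(AF ¬r) = {t0, t1, t2, t3, t4, t5, t6, t7}, add states in Sat(p) with some successor in Z. Already a fixed point.
Sat(E[p U AF ¬r]) = {t0, t1, t2, t3, t4, t5, t6, t7}
Sat(E[p U AF ¬r] ∧ q) = {t0, t2, t4, t5}
Sat(AX (E[p U AF ¬r] ∧ q)) = {s : every successor in {t0, t2, t4, t5}} = {t4, t6, t7}
t4 ∈ Sat(AX (E[p U AF ¬r] ∧ q)) = {t4, t6, t7}, so the formula holds at t4.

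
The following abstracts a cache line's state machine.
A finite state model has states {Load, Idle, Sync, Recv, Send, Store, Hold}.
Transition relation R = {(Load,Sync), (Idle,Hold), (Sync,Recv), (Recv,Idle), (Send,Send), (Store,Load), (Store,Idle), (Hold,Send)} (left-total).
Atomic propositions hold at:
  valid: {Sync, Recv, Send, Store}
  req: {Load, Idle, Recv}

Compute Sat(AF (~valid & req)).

Sat(~valid) = {Load, Idle, Hold}
Sat(~valid & req) = {Load, Idle}
AF (~valid & req): least fixpoint, start Z0 = {Load, Idle}, add states with every successor in Z. Z1 = {Load, Idle, Recv, Store}; Z2 = {Load, Idle, Sync, Recv, Store}; fixed.
Sat(AF (~valid & req)) = {Load, Idle, Sync, Recv, Store}

{Load, Idle, Sync, Recv, Store}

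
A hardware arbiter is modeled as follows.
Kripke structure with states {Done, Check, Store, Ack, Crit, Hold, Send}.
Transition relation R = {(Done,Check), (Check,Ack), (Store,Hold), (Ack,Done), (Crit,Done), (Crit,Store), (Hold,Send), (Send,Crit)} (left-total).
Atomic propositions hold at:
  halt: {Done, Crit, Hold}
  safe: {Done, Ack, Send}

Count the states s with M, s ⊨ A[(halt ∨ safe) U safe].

4

Sat(halt ∨ safe) = {Done, Ack, Crit, Hold, Send}
A[(halt ∨ safe) U safe]: least fixpoint, start Z0 = Sat(safe) = {Done, Ack, Send}, add states in Sat(halt ∨ safe) with every successor in Z. Z1 = {Done, Ack, Hold, Send}; fixed.
Sat(A[(halt ∨ safe) U safe]) = {Done, Ack, Hold, Send}
|Sat(A[(halt ∨ safe) U safe])| = |{Done, Ack, Hold, Send}| = 4.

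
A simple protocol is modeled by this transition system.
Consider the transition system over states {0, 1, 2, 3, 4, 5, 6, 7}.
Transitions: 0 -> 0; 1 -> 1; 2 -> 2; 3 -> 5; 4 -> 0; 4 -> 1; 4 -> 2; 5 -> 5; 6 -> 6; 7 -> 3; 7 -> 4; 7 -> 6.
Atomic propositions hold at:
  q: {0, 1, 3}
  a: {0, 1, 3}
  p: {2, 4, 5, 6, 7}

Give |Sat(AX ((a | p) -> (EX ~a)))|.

Sat(a | p) = {0, 1, 2, 3, 4, 5, 6, 7}
Sat(~a) = {2, 4, 5, 6, 7}
Sat(EX ~a) = {s : some successor in {2, 4, 5, 6, 7}} = {2, 3, 4, 5, 6, 7}
Sat((a | p) -> (EX ~a)) = {2, 3, 4, 5, 6, 7}
Sat(AX ((a | p) -> (EX ~a))) = {s : every successor in {2, 3, 4, 5, 6, 7}} = {2, 3, 5, 6, 7}
|Sat(AX ((a | p) -> (EX ~a)))| = |{2, 3, 5, 6, 7}| = 5.

5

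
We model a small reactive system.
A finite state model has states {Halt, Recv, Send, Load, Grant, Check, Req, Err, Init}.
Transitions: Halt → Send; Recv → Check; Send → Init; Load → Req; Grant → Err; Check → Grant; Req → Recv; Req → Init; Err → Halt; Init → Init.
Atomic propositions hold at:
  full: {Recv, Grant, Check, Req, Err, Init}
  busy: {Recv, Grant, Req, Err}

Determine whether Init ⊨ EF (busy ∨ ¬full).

No

Sat(¬full) = {Halt, Send, Load}
Sat(busy ∨ ¬full) = {Halt, Recv, Send, Load, Grant, Req, Err}
EF (busy ∨ ¬full): least fixpoint, start Z0 = {Halt, Recv, Send, Load, Grant, Req, Err}, add states with some successor in Z. Z1 = {Halt, Recv, Send, Load, Grant, Check, Req, Err}; fixed.
Sat(EF (busy ∨ ¬full)) = {Halt, Recv, Send, Load, Grant, Check, Req, Err}
Init ∉ Sat(EF (busy ∨ ¬full)) = {Halt, Recv, Send, Load, Grant, Check, Req, Err}, so the formula does not hold at Init.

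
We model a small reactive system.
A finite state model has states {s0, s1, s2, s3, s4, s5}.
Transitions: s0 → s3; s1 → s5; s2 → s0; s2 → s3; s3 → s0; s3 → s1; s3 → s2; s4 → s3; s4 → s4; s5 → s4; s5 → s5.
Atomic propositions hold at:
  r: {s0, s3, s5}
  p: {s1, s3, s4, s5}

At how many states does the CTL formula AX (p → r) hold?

3

Sat(p → r) = {s0, s2, s3, s5}
Sat(AX (p → r)) = {s : every successor in {s0, s2, s3, s5}} = {s0, s1, s2}
|Sat(AX (p → r))| = |{s0, s1, s2}| = 3.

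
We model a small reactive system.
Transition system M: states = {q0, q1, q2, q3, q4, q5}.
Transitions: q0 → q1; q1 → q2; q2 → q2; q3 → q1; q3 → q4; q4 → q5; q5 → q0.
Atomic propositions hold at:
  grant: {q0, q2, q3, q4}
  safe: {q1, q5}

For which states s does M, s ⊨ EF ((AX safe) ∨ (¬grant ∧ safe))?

{q0, q1, q3, q4, q5}

Sat(AX safe) = {s : every successor in {q1, q5}} = {q0, q4}
Sat(¬grant) = {q1, q5}
Sat(¬grant ∧ safe) = {q1, q5}
Sat((AX safe) ∨ (¬grant ∧ safe)) = {q0, q1, q4, q5}
EF ((AX safe) ∨ (¬grant ∧ safe)): least fixpoint, start Z0 = {q0, q1, q4, q5}, add states with some successor in Z. Z1 = {q0, q1, q3, q4, q5}; fixed.
Sat(EF ((AX safe) ∨ (¬grant ∧ safe))) = {q0, q1, q3, q4, q5}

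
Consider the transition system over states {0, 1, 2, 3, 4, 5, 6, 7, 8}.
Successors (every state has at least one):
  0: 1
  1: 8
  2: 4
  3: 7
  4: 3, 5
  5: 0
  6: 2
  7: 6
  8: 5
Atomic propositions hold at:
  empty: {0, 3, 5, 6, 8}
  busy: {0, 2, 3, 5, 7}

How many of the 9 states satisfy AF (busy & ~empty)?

Sat(~empty) = {1, 2, 4, 7}
Sat(busy & ~empty) = {2, 7}
AF (busy & ~empty): least fixpoint, start Z0 = {2, 7}, add states with every successor in Z. Z1 = {2, 3, 6, 7}; fixed.
Sat(AF (busy & ~empty)) = {2, 3, 6, 7}
|Sat(AF (busy & ~empty))| = |{2, 3, 6, 7}| = 4.

4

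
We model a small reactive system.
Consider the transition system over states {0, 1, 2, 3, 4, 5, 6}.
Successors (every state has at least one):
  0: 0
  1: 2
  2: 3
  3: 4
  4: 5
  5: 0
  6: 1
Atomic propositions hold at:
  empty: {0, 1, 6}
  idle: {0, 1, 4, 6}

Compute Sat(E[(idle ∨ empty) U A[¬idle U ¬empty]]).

Sat(idle ∨ empty) = {0, 1, 4, 6}
Sat(¬idle) = {2, 3, 5}
Sat(¬empty) = {2, 3, 4, 5}
A[¬idle U ¬empty]: least fixpoint, start Z0 = Sat(¬empty) = {2, 3, 4, 5}, add states in Sat(¬idle) with every successor in Z. Already a fixed point.
Sat(A[¬idle U ¬empty]) = {2, 3, 4, 5}
E[(idle ∨ empty) U A[¬idle U ¬empty]]: least fixpoint, start Z0 = Sat(A[¬idle U ¬empty]) = {2, 3, 4, 5}, add states in Sat(idle ∨ empty) with some successor in Z. Z1 = {1, 2, 3, 4, 5}; Z2 = {1, 2, 3, 4, 5, 6}; fixed.
Sat(E[(idle ∨ empty) U A[¬idle U ¬empty]]) = {1, 2, 3, 4, 5, 6}

{1, 2, 3, 4, 5, 6}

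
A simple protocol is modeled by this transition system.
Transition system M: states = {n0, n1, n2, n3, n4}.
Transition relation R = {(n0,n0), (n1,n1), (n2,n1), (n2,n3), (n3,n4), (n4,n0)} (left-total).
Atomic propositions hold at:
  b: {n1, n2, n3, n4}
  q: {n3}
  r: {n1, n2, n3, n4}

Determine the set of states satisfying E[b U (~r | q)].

Sat(~r) = {n0}
Sat(~r | q) = {n0, n3}
E[b U (~r | q)]: least fixpoint, start Z0 = Sat((~r | q)) = {n0, n3}, add states in Sat(b) with some successor in Z. Z1 = {n0, n2, n3, n4}; fixed.
Sat(E[b U (~r | q)]) = {n0, n2, n3, n4}

{n0, n2, n3, n4}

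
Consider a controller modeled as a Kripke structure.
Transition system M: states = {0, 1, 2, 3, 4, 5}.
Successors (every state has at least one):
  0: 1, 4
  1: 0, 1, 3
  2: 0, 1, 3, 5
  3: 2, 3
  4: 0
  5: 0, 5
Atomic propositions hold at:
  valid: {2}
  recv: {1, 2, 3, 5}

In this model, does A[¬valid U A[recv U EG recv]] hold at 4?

Sat(¬valid) = {0, 1, 3, 4, 5}
EG recv: greatest fixpoint, start Z0 = {1, 2, 3, 5}, keep only states in Sat with some successor in Z. Already a fixed point.
Sat(EG recv) = {1, 2, 3, 5}
A[recv U EG recv]: least fixpoint, start Z0 = Sat(EG recv) = {1, 2, 3, 5}, add states in Sat(recv) with every successor in Z. Already a fixed point.
Sat(A[recv U EG recv]) = {1, 2, 3, 5}
A[¬valid U A[recv U EG recv]]: least fixpoint, start Z0 = Sat(A[recv U EG recv]) = {1, 2, 3, 5}, add states in Sat(¬valid) with every successor in Z. Already a fixed point.
Sat(A[¬valid U A[recv U EG recv]]) = {1, 2, 3, 5}
4 ∉ Sat(A[¬valid U A[recv U EG recv]]) = {1, 2, 3, 5}, so the formula does not hold at 4.

No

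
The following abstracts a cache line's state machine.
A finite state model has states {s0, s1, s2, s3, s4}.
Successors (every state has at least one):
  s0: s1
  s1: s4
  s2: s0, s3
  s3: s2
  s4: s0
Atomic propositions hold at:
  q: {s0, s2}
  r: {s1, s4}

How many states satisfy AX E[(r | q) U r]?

Sat(r | q) = {s0, s1, s2, s4}
E[(r | q) U r]: least fixpoint, start Z0 = Sat(r) = {s1, s4}, add states in Sat(r | q) with some successor in Z. Z1 = {s0, s1, s4}; Z2 = {s0, s1, s2, s4}; fixed.
Sat(E[(r | q) U r]) = {s0, s1, s2, s4}
Sat(AX E[(r | q) U r]) = {s : every successor in {s0, s1, s2, s4}} = {s0, s1, s3, s4}
|Sat(AX E[(r | q) U r])| = |{s0, s1, s3, s4}| = 4.

4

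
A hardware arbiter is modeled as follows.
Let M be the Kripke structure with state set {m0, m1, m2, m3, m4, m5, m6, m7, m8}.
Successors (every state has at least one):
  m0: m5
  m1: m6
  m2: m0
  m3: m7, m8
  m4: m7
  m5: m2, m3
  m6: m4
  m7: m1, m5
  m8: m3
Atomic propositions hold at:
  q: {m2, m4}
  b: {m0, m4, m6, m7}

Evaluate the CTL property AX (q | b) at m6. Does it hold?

Sat(q | b) = {m0, m2, m4, m6, m7}
Sat(AX (q | b)) = {s : every successor in {m0, m2, m4, m6, m7}} = {m1, m2, m4, m6}
m6 ∈ Sat(AX (q | b)) = {m1, m2, m4, m6}, so the formula holds at m6.

Yes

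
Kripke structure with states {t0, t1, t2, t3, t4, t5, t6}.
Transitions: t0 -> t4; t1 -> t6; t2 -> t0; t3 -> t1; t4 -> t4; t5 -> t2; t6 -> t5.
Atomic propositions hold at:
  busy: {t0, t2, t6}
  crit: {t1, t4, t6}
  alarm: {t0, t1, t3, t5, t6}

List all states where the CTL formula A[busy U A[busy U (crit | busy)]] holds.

{t0, t1, t2, t4, t6}

Sat(crit | busy) = {t0, t1, t2, t4, t6}
A[busy U (crit | busy)]: least fixpoint, start Z0 = Sat((crit | busy)) = {t0, t1, t2, t4, t6}, add states in Sat(busy) with every successor in Z. Already a fixed point.
Sat(A[busy U (crit | busy)]) = {t0, t1, t2, t4, t6}
A[busy U A[busy U (crit | busy)]]: least fixpoint, start Z0 = Sat(A[busy U (crit | busy)]) = {t0, t1, t2, t4, t6}, add states in Sat(busy) with every successor in Z. Already a fixed point.
Sat(A[busy U A[busy U (crit | busy)]]) = {t0, t1, t2, t4, t6}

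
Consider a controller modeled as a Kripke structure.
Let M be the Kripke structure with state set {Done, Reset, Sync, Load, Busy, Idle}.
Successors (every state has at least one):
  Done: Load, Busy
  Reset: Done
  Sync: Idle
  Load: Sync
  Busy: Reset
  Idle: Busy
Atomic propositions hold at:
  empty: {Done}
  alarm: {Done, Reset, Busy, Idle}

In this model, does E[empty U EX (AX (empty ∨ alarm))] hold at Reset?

Sat(empty ∨ alarm) = {Done, Reset, Busy, Idle}
Sat(AX (empty ∨ alarm)) = {s : every successor in {Done, Reset, Busy, Idle}} = {Reset, Sync, Busy, Idle}
Sat(EX (AX (empty ∨ alarm))) = {s : some successor in {Reset, Sync, Busy, Idle}} = {Done, Sync, Load, Busy, Idle}
E[empty U EX (AX (empty ∨ alarm))]: least fixpoint, start Z0 = Sat(EX (AX (empty ∨ alarm))) = {Done, Sync, Load, Busy, Idle}, add states in Sat(empty) with some successor in Z. Already a fixed point.
Sat(E[empty U EX (AX (empty ∨ alarm))]) = {Done, Sync, Load, Busy, Idle}
Reset ∉ Sat(E[empty U EX (AX (empty ∨ alarm))]) = {Done, Sync, Load, Busy, Idle}, so the formula does not hold at Reset.

No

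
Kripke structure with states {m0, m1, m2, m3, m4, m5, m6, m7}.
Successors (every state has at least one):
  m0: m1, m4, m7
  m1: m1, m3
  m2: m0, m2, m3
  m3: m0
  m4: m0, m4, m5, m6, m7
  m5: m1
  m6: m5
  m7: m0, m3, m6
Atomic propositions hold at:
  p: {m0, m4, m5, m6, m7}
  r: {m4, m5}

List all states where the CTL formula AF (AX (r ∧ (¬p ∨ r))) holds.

Sat(¬p) = {m1, m2, m3}
Sat(¬p ∨ r) = {m1, m2, m3, m4, m5}
Sat(r ∧ (¬p ∨ r)) = {m4, m5}
Sat(AX (r ∧ (¬p ∨ r))) = {s : every successor in {m4, m5}} = {m6}
AF (AX (r ∧ (¬p ∨ r))): least fixpoint, start Z0 = {m6}, add states with every successor in Z. Already a fixed point.
Sat(AF (AX (r ∧ (¬p ∨ r)))) = {m6}

{m6}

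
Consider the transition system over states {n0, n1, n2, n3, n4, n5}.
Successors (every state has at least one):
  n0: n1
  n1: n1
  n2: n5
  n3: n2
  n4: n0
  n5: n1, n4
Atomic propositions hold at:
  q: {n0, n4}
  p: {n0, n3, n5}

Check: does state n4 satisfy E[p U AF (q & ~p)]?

Sat(~p) = {n1, n2, n4}
Sat(q & ~p) = {n4}
AF (q & ~p): least fixpoint, start Z0 = {n4}, add states with every successor in Z. Already a fixed point.
Sat(AF (q & ~p)) = {n4}
E[p U AF (q & ~p)]: least fixpoint, start Z0 = Sat(AF (q & ~p)) = {n4}, add states in Sat(p) with some successor in Z. Z1 = {n4, n5}; fixed.
Sat(E[p U AF (q & ~p)]) = {n4, n5}
n4 ∈ Sat(E[p U AF (q & ~p)]) = {n4, n5}, so the formula holds at n4.

Yes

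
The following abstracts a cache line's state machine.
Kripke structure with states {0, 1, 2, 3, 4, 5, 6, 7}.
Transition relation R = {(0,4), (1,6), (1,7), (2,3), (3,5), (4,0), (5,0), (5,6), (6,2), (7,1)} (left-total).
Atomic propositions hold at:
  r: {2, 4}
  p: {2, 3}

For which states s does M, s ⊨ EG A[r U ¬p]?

Sat(¬p) = {0, 1, 4, 5, 6, 7}
A[r U ¬p]: least fixpoint, start Z0 = Sat(¬p) = {0, 1, 4, 5, 6, 7}, add states in Sat(r) with every successor in Z. Already a fixed point.
Sat(A[r U ¬p]) = {0, 1, 4, 5, 6, 7}
EG A[r U ¬p]: greatest fixpoint, start Z0 = {0, 1, 4, 5, 6, 7}, keep only states in Sat with some successor in Z. Z1 = {0, 1, 4, 5, 7}; fixed.
Sat(EG A[r U ¬p]) = {0, 1, 4, 5, 7}

{0, 1, 4, 5, 7}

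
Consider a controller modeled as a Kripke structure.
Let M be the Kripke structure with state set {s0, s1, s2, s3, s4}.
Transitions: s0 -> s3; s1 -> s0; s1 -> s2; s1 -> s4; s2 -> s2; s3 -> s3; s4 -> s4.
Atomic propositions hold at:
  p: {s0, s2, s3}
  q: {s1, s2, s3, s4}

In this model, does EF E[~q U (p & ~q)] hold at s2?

Sat(~q) = {s0}
Sat(p & ~q) = {s0}
E[~q U (p & ~q)]: least fixpoint, start Z0 = Sat((p & ~q)) = {s0}, add states in Sat(~q) with some successor in Z. Already a fixed point.
Sat(E[~q U (p & ~q)]) = {s0}
EF E[~q U (p & ~q)]: least fixpoint, start Z0 = {s0}, add states with some successor in Z. Z1 = {s0, s1}; fixed.
Sat(EF E[~q U (p & ~q)]) = {s0, s1}
s2 ∉ Sat(EF E[~q U (p & ~q)]) = {s0, s1}, so the formula does not hold at s2.

No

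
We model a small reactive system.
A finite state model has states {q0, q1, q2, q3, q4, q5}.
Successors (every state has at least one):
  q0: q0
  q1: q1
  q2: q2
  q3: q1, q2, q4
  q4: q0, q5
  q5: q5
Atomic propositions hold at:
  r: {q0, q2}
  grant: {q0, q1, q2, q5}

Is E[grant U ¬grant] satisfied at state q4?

Yes

Sat(¬grant) = {q3, q4}
E[grant U ¬grant]: least fixpoint, start Z0 = Sat(¬grant) = {q3, q4}, add states in Sat(grant) with some successor in Z. Already a fixed point.
Sat(E[grant U ¬grant]) = {q3, q4}
q4 ∈ Sat(E[grant U ¬grant]) = {q3, q4}, so the formula holds at q4.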